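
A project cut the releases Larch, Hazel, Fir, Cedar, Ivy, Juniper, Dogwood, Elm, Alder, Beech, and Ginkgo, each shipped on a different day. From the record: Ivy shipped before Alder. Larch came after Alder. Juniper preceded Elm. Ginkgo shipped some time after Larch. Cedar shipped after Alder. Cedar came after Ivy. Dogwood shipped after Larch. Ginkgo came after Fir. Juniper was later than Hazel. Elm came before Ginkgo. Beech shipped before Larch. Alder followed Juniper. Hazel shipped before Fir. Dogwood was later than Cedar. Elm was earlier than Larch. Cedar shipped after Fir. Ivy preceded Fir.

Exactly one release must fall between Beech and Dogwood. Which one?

Larch

Tracing the constraints gives Beech → Larch → Dogwood, so Larch sits after Beech and before Dogwood.
No other release is forced both after Beech and before Dogwood.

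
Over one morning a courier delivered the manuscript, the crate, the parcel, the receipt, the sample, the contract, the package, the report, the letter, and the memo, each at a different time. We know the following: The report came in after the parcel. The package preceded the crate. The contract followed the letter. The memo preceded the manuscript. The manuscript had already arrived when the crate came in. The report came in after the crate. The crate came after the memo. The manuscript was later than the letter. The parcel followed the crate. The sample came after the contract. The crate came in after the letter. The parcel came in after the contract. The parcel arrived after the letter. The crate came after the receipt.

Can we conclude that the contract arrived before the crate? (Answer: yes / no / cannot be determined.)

No chain of stated constraints runs from the contract to the crate, and none runs from the crate to the contract either.
So the relative order of the contract and the crate is not fixed by the given facts.

cannot be determined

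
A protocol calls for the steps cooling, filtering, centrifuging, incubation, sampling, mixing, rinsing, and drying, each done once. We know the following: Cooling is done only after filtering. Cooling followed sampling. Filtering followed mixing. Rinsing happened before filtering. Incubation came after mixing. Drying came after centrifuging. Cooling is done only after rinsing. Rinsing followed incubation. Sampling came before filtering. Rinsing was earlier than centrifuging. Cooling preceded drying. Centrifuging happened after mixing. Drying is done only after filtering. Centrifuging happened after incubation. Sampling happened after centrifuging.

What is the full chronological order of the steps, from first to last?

The constraints fix every adjacent pair, so only one ordering works:
mixing → incubation → rinsing → centrifuging → sampling → filtering → cooling → drying.

mixing, incubation, rinsing, centrifuging, sampling, filtering, cooling, drying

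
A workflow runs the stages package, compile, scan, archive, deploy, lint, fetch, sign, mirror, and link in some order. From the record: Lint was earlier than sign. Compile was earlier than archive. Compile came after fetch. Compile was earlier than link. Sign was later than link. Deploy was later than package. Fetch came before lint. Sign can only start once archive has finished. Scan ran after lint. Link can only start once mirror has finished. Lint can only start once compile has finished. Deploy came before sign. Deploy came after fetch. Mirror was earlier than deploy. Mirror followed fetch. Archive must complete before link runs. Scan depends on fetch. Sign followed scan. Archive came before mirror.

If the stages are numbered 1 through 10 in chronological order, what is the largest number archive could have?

6

Archive must come before deploy, link, mirror, and sign — 4 stages forced after it.
Everything else can be placed before archive in some valid order, so archive can sit as late as position 10 − 4 = 6.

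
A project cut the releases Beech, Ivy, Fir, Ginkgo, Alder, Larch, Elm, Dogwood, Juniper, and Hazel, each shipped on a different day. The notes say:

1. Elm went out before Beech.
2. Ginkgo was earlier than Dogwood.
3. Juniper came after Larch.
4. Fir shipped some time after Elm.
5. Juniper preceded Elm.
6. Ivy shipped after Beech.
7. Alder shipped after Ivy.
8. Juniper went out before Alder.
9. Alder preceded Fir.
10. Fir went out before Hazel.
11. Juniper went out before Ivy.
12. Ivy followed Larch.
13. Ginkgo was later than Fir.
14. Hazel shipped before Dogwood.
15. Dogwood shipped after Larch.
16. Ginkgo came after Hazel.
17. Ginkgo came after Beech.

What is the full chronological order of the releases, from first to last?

Larch, Juniper, Elm, Beech, Ivy, Alder, Fir, Hazel, Ginkgo, Dogwood

The constraints fix every adjacent pair, so only one ordering works:
Larch → Juniper → Elm → Beech → Ivy → Alder → Fir → Hazel → Ginkgo → Dogwood.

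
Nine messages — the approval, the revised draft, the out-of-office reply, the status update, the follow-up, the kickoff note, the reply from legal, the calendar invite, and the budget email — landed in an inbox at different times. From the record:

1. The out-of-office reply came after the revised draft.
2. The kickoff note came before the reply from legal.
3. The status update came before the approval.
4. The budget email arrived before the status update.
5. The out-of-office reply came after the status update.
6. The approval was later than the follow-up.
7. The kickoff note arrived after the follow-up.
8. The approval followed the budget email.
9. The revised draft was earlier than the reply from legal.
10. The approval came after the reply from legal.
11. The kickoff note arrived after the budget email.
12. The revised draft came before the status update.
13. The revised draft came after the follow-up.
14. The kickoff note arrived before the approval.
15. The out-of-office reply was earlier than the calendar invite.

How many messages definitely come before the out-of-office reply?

4

Directly stated before the out-of-office reply: the revised draft and the status update.
The budget email reaches the out-of-office reply via the budget email → the status update → the out-of-office reply.
The follow-up reaches the out-of-office reply via the follow-up → the revised draft → the out-of-office reply.
No chain forces the reply from legal (or any of the others) ahead of the out-of-office reply.
That's the budget email, the follow-up, the revised draft, and the status update — 4 in all.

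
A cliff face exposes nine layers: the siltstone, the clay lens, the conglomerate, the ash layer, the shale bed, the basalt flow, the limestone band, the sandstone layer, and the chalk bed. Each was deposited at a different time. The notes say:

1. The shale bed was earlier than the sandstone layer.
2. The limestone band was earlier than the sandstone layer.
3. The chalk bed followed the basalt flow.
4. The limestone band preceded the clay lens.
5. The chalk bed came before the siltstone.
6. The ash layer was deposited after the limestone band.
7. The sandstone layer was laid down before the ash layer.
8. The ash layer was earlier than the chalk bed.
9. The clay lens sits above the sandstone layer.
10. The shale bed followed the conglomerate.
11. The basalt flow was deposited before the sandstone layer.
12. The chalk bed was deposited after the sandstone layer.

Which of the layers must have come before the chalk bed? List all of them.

Directly stated before the chalk bed: the ash layer, the basalt flow, and the sandstone layer.
The conglomerate reaches the chalk bed via the conglomerate → the shale bed → the sandstone layer → the chalk bed.
The limestone band reaches the chalk bed via the limestone band → the ash layer → the chalk bed.
The shale bed reaches the chalk bed via the shale bed → the sandstone layer → the chalk bed.
No chain forces the siltstone (or any of the others) ahead of the chalk bed.

the ash layer, the basalt flow, the conglomerate, the limestone band, the sandstone layer, the shale bed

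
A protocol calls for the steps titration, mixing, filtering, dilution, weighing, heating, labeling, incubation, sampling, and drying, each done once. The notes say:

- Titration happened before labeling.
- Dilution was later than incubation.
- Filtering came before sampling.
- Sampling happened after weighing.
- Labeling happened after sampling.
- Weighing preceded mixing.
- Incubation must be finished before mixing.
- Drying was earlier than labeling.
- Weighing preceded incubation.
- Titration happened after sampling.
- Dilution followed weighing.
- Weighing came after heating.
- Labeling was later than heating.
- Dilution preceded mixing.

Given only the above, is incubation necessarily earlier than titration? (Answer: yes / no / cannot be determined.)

cannot be determined

No chain of stated constraints runs from incubation to titration, and none runs from titration to incubation either.
So the relative order of incubation and titration is not fixed by the given facts.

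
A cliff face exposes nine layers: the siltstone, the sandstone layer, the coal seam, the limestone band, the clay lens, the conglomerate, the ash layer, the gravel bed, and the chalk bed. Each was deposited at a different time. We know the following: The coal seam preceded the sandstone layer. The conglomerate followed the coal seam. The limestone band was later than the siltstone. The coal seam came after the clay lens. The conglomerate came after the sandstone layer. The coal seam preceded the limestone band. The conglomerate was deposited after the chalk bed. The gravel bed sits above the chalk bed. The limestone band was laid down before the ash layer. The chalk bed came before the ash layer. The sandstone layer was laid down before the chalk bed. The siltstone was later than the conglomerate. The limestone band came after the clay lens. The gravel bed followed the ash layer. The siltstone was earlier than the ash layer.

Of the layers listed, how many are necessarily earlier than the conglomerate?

4

Directly stated before the conglomerate: the chalk bed, the coal seam, and the sandstone layer.
The clay lens reaches the conglomerate via the clay lens → the coal seam → the conglomerate.
That's the chalk bed, the clay lens, the coal seam, and the sandstone layer — 4 in all.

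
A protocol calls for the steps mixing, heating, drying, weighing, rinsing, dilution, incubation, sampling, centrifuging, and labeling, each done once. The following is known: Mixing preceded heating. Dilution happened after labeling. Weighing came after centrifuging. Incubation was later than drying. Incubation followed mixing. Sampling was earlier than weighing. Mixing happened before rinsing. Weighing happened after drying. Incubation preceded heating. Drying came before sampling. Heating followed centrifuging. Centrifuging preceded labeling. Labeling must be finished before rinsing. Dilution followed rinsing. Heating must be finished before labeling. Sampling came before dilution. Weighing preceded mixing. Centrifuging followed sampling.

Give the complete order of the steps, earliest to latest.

drying, sampling, centrifuging, weighing, mixing, incubation, heating, labeling, rinsing, dilution

The constraints fix every adjacent pair, so only one ordering works:
drying → sampling → centrifuging → weighing → mixing → incubation → heating → labeling → rinsing → dilution.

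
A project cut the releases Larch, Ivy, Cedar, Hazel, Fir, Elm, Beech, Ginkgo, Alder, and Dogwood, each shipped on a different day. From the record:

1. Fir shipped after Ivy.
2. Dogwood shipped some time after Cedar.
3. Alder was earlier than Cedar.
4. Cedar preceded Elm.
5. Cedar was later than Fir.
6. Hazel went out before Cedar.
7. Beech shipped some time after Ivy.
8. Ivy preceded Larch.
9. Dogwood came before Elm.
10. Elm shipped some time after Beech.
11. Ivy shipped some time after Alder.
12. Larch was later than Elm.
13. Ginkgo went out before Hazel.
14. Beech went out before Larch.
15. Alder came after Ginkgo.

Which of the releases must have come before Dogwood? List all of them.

Directly stated before Dogwood: Cedar.
Alder reaches Dogwood via Alder → Cedar → Dogwood.
Fir reaches Dogwood via Fir → Cedar → Dogwood.
Ginkgo reaches Dogwood via Ginkgo → Alder → Cedar → Dogwood.
Likewise Hazel and Ivy each reach Dogwood by chaining the stated constraints.
No chain forces Larch (or any of the others) ahead of Dogwood.

Alder, Cedar, Fir, Ginkgo, Hazel, Ivy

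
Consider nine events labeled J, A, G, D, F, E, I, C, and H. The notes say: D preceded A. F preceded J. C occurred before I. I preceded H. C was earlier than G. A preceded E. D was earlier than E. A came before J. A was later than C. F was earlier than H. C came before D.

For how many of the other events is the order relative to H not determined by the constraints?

5

Forced before H: C, F, and I.
That leaves A, D, E, G, and J with no forced order relative to H — 5.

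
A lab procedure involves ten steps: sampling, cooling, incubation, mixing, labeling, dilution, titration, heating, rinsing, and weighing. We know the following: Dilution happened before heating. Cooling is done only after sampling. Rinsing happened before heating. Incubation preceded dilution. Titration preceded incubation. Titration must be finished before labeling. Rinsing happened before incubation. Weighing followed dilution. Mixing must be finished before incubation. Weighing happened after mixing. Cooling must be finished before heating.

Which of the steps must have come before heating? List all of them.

cooling, dilution, incubation, mixing, rinsing, sampling, titration

Directly stated before heating: cooling, dilution, and rinsing.
Incubation reaches heating via incubation → dilution → heating.
Mixing reaches heating via mixing → incubation → dilution → heating.
Sampling reaches heating via sampling → cooling → heating.
Likewise titration reaches heating by chaining the stated constraints.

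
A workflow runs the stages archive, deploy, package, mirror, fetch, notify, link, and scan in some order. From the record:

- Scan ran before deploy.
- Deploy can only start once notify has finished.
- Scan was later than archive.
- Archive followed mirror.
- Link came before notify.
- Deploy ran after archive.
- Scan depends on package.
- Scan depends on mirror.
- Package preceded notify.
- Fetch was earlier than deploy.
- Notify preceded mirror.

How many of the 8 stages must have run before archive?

Directly stated before archive: mirror.
Link reaches archive via link → notify → mirror → archive.
Notify reaches archive via notify → mirror → archive.
Package reaches archive via package → notify → mirror → archive.
That's link, mirror, notify, and package — 4 in all.

4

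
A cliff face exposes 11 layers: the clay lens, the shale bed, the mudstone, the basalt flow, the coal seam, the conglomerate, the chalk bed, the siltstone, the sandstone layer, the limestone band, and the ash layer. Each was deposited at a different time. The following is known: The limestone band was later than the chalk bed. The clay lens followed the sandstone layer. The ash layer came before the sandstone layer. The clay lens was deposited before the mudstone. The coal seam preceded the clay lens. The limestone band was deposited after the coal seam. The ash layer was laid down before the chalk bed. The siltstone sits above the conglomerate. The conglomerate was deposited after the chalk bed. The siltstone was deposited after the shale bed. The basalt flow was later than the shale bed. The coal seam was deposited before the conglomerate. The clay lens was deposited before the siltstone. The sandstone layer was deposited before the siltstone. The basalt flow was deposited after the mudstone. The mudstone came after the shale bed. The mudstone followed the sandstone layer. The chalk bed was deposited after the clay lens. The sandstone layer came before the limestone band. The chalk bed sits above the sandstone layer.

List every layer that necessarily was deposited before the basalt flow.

the ash layer, the clay lens, the coal seam, the mudstone, the sandstone layer, the shale bed

Directly stated before the basalt flow: the mudstone and the shale bed.
The ash layer reaches the basalt flow via the ash layer → the sandstone layer → the mudstone → the basalt flow.
The clay lens reaches the basalt flow via the clay lens → the mudstone → the basalt flow.
The coal seam reaches the basalt flow via the coal seam → the clay lens → the mudstone → the basalt flow.
Likewise the sandstone layer reaches the basalt flow by chaining the stated constraints.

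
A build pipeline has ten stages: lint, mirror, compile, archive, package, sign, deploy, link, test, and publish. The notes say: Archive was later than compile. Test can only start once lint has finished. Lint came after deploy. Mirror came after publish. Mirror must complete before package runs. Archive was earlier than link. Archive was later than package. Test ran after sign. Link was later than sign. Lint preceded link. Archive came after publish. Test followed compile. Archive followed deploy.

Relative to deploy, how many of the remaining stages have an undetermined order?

5

Forced after deploy: archive, link, lint, and test.
That leaves compile, mirror, package, publish, and sign with no forced order relative to deploy — 5.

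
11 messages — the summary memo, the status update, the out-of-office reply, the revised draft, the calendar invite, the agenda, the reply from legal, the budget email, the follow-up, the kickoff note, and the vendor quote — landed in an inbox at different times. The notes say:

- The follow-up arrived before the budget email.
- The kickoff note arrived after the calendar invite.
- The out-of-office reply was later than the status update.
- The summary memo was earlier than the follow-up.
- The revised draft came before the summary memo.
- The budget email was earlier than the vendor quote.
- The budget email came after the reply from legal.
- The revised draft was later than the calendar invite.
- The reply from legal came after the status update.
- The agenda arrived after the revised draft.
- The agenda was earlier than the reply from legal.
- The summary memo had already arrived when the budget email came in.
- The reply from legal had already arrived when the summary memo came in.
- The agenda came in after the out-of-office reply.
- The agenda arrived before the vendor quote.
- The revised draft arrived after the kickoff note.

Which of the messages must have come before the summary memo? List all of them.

the agenda, the calendar invite, the kickoff note, the out-of-office reply, the reply from legal, the revised draft, the status update

Directly stated before the summary memo: the reply from legal and the revised draft.
The agenda reaches the summary memo via the agenda → the reply from legal → the summary memo.
The calendar invite reaches the summary memo via the calendar invite → the revised draft → the summary memo.
The kickoff note reaches the summary memo via the kickoff note → the revised draft → the summary memo.
Likewise the out-of-office reply and the status update each reach the summary memo by chaining the stated constraints.
No chain forces the budget email (or any of the others) ahead of the summary memo.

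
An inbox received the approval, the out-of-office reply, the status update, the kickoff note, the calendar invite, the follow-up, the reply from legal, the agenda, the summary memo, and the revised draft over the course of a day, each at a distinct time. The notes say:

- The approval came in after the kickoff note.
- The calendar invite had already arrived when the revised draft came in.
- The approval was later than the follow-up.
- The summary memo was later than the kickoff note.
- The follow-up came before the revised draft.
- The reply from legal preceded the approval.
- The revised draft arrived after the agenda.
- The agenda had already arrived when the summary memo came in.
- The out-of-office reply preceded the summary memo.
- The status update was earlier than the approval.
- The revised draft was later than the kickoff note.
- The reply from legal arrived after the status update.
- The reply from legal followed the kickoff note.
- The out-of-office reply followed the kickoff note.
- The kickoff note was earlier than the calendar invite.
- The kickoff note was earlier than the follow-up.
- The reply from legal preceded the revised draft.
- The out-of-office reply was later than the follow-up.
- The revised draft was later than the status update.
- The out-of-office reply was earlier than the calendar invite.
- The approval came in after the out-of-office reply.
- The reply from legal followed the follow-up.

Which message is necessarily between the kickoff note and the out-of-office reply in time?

the follow-up

Tracing the constraints gives the kickoff note → the follow-up → the out-of-office reply, so the follow-up sits after the kickoff note and before the out-of-office reply.
No other message is forced both after the kickoff note and before the out-of-office reply.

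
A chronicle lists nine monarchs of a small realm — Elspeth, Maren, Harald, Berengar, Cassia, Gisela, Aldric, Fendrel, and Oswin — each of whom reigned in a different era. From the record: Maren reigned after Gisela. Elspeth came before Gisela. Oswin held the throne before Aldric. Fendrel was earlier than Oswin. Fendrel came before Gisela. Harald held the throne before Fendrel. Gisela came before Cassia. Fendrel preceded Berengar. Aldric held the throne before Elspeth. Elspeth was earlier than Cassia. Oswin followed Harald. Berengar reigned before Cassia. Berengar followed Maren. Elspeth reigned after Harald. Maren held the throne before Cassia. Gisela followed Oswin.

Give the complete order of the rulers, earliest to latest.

Harald, Fendrel, Oswin, Aldric, Elspeth, Gisela, Maren, Berengar, Cassia

The constraints fix every adjacent pair, so only one ordering works:
Harald → Fendrel → Oswin → Aldric → Elspeth → Gisela → Maren → Berengar → Cassia.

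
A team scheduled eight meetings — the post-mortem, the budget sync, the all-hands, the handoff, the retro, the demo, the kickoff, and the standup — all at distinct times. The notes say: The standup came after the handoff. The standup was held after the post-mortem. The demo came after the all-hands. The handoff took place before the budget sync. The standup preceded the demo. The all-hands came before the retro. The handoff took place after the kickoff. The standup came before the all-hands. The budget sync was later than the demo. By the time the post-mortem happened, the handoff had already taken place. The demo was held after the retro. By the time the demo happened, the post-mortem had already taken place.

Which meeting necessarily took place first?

the kickoff

The kickoff has a chain of constraints placing it before every other meeting, so the kickoff must be first.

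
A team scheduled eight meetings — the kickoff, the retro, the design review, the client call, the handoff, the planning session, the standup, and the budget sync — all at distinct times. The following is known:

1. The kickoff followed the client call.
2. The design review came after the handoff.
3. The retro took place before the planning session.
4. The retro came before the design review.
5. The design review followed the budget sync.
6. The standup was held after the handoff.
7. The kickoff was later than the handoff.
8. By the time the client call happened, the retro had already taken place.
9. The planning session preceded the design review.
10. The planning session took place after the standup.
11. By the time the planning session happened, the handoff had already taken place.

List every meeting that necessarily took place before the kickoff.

Directly stated before the kickoff: the client call and the handoff.
The retro reaches the kickoff via the retro → the client call → the kickoff.
No chain forces the standup (or any of the others) ahead of the kickoff.

the client call, the handoff, the retro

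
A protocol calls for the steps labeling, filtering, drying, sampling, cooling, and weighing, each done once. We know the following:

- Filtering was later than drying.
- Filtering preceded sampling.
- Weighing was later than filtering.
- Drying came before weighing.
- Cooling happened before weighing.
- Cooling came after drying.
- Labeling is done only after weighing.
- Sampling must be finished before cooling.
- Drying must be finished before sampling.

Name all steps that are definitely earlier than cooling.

drying, filtering, sampling

Directly stated before cooling: drying and sampling.
Filtering reaches cooling via filtering → sampling → cooling.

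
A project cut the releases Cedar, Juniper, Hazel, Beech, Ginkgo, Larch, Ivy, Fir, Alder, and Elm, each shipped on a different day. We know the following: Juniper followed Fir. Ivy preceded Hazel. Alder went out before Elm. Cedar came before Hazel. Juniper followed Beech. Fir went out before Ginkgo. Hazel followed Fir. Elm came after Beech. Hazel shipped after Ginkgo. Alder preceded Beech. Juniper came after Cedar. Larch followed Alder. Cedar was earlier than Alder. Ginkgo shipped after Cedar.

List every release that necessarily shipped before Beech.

Directly stated before Beech: Alder.
Cedar reaches Beech via Cedar → Alder → Beech.

Alder, Cedar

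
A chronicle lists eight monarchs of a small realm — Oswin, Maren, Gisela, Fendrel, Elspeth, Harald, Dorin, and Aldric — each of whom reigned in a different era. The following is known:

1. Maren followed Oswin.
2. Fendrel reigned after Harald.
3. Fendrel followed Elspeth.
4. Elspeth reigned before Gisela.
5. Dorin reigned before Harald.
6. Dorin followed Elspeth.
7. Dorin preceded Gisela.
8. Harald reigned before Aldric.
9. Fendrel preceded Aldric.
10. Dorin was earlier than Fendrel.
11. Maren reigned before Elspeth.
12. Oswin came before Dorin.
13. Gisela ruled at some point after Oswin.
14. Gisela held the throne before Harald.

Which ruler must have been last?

Every other ruler has a chain of constraints placing them before Aldric, so Aldric is last.

Aldric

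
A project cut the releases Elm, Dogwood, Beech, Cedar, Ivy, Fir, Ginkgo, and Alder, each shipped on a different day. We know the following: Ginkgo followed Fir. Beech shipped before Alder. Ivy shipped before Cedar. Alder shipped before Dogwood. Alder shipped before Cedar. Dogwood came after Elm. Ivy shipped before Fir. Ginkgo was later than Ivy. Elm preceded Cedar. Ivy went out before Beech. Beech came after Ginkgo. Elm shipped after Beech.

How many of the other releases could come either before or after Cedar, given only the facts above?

Forced before Cedar: Alder, Beech, Elm, Fir, Ginkgo, and Ivy.
That leaves Dogwood with no forced order relative to Cedar — 1.

1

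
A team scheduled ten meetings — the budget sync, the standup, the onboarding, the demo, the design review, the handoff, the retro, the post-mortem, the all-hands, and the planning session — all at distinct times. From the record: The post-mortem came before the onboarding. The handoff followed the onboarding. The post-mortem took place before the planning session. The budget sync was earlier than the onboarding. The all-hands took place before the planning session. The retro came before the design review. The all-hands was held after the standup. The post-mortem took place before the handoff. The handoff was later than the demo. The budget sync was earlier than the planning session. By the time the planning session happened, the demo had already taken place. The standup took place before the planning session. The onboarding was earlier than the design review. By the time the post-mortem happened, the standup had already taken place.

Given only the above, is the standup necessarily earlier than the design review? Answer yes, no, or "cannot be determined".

Chain the constraints: the standup → the post-mortem → the onboarding → the design review. Each link is directly stated, so the standup comes before the design review.

yes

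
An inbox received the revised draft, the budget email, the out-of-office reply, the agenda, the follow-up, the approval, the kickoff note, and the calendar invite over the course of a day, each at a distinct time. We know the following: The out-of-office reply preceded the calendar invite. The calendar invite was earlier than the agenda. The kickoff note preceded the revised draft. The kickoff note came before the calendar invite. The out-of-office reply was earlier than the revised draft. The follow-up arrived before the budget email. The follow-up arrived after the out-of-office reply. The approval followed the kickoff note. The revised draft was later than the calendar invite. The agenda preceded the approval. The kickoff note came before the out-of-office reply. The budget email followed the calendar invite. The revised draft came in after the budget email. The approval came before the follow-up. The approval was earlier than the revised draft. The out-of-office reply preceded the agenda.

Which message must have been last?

the revised draft

Every other message has a chain of constraints placing it before the revised draft, so the revised draft is last.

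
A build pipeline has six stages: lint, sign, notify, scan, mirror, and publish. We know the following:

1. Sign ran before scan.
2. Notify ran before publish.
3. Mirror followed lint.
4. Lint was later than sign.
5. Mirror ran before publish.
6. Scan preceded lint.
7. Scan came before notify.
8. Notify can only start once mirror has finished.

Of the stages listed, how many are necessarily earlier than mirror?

3

Directly stated before mirror: lint.
Scan reaches mirror via scan → lint → mirror.
Sign reaches mirror via sign → lint → mirror.
No chain forces notify (or any of the others) ahead of mirror.
That's lint, scan, and sign — 3 in all.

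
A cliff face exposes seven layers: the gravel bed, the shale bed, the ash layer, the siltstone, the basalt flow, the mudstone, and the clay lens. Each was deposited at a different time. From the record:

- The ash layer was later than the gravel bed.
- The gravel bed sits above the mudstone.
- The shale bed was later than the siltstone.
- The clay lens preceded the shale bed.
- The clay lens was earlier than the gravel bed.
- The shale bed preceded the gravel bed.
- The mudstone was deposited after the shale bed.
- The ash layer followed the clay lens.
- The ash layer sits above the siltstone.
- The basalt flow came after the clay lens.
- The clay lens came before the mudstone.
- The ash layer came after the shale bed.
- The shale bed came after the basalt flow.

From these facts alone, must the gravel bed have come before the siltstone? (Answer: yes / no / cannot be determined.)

Tracing the constraints gives the siltstone → the shale bed → the gravel bed, so the siltstone must come before the gravel bed.
That means the gravel bed cannot be before the siltstone.

no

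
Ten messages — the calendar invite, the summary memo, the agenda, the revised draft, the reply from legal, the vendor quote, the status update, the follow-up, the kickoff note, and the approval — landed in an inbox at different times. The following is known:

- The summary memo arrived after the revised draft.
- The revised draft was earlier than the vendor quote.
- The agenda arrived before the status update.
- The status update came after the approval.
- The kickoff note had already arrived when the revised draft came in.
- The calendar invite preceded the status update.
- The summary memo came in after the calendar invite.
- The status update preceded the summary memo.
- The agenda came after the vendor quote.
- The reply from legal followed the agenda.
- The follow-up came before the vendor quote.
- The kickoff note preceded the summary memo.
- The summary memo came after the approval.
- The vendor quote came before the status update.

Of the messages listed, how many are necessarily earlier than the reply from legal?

Directly stated before the reply from legal: the agenda.
The follow-up reaches the reply from legal via the follow-up → the vendor quote → the agenda → the reply from legal.
The kickoff note reaches the reply from legal via the kickoff note → the revised draft → the vendor quote → the agenda → the reply from legal.
The revised draft reaches the reply from legal via the revised draft → the vendor quote → the agenda → the reply from legal.
Likewise the vendor quote reaches the reply from legal by chaining the stated constraints.
No chain forces the status update (or any of the others) ahead of the reply from legal.
That's the agenda, the follow-up, the kickoff note, the revised draft, and the vendor quote — 5 in all.

5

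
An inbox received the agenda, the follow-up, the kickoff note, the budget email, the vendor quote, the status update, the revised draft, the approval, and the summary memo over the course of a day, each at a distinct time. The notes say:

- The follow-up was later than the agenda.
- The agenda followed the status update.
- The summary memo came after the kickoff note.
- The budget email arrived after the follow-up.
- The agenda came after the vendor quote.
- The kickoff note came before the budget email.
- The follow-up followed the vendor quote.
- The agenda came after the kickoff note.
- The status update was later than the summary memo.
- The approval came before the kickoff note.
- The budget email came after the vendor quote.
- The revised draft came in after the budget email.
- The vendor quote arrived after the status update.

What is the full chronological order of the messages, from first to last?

The constraints fix every adjacent pair, so only one ordering works:
the approval → the kickoff note → the summary memo → the status update → the vendor quote → the agenda → the follow-up → the budget email → the revised draft.

the approval, the kickoff note, the summary memo, the status update, the vendor quote, the agenda, the follow-up, the budget email, the revised draft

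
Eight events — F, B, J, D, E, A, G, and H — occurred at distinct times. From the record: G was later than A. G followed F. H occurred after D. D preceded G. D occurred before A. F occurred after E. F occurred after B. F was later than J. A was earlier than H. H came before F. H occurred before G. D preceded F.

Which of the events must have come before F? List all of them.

Directly stated before F: B, D, E, H, and J.
A reaches F via A → H → F.

A, B, D, E, H, J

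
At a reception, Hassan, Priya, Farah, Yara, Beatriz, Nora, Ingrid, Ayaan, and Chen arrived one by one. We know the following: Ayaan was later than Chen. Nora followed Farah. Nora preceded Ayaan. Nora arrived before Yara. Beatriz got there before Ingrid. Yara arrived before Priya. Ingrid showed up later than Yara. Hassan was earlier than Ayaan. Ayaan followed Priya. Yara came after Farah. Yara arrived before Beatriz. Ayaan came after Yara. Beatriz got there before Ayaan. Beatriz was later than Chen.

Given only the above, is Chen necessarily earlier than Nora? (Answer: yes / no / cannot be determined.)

No chain of stated constraints runs from Chen to Nora, and none runs from Nora to Chen either.
So the relative order of Chen and Nora is not fixed by the given facts.

cannot be determined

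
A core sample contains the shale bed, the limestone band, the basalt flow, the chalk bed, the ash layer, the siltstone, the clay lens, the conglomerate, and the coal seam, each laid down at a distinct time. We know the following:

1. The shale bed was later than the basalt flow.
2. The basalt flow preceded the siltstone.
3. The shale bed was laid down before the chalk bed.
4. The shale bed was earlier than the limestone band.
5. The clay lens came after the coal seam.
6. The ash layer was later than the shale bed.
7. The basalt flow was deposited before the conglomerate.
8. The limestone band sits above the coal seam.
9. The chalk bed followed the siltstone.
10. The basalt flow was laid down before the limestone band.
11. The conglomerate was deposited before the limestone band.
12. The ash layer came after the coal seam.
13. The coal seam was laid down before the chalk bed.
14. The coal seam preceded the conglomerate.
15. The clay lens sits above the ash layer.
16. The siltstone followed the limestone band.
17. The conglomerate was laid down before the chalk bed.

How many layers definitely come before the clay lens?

4

Directly stated before the clay lens: the ash layer and the coal seam.
The basalt flow reaches the clay lens via the basalt flow → the shale bed → the ash layer → the clay lens.
The shale bed reaches the clay lens via the shale bed → the ash layer → the clay lens.
That's the ash layer, the basalt flow, the coal seam, and the shale bed — 4 in all.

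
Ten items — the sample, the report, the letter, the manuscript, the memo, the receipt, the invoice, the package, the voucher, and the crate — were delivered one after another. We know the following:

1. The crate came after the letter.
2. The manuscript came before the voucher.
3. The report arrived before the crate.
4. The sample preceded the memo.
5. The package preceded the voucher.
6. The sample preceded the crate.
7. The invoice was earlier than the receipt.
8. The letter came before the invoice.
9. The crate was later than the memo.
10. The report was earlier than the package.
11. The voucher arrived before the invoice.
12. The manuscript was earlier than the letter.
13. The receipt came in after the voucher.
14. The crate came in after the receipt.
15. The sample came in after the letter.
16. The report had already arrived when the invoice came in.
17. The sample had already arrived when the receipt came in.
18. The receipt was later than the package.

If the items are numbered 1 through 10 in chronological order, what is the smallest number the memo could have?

4

The letter, the manuscript, and the sample must all come before the memo — 3 forced predecessors.
Nothing else is forced ahead of the memo, so its earliest slot is position 3 + 1 = 4.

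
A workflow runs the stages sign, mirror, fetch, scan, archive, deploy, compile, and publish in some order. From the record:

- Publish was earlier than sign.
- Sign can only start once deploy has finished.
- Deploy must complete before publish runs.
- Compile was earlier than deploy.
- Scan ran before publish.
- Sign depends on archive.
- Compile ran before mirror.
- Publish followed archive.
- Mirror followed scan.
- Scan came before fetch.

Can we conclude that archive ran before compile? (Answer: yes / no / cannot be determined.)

cannot be determined

No chain of stated constraints runs from archive to compile, and none runs from compile to archive either.
So the relative order of archive and compile is not fixed by the given facts.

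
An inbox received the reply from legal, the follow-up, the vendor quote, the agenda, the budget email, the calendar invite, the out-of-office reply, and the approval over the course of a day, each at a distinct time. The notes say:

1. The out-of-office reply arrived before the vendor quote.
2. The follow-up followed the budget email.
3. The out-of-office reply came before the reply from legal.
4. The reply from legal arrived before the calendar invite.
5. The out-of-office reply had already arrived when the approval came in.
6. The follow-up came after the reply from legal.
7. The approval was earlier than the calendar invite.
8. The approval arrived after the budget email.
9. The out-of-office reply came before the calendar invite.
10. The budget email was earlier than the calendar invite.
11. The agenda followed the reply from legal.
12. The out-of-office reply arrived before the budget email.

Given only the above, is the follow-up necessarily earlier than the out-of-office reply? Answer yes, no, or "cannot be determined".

no

Tracing the constraints gives the out-of-office reply → the budget email → the follow-up, so the out-of-office reply must come before the follow-up.
That means the follow-up cannot be before the out-of-office reply.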